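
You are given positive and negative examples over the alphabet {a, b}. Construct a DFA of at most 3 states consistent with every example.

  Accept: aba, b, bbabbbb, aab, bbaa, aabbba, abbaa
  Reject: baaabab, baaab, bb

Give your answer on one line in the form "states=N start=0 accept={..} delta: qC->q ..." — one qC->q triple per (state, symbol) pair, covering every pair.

states=3 start=0 accept={1} delta: 0a->0 0b->1 1a->1 1b->2 2a->1 2b->1

Grow the machine one transition at a time. Run the examples from 0; the earliest place one falls off (shortest prefix, ties alphabetical) gets sent to the lowest-numbered state that keeps every Accept/Reject pair distinguishable — a pair clashes when both reach the same state with identical unread suffix — and to a fresh state only if none does.
a: 0a undefined. 0a->0: ok.
b: 0b undefined. 0b->0: no, aba/baaabab meet in 0. Open state 1: 0b->1.
ba: 1a undefined. 1a->0: no, b/baaabab meet in 1. 1a->1: ok.
bb: 1b undefined. 1b->0: no, aba/baaabab meet in 1. 1b->1: no, aba/baaabab meet in 1. Open state 2: 1b->2.
bba: 2a undefined. 2a->0: no, aba/baaabab meet in 1. 2a->1: ok.
aabbb: 2b undefined. 2b->0: no, bbabbbb/baaabab meet in 2. 2b->1: ok.
All examples now run through 3 states with every (state, symbol) defined. Accept strings end in {1}, Reject strings end in {2}; accept={1}.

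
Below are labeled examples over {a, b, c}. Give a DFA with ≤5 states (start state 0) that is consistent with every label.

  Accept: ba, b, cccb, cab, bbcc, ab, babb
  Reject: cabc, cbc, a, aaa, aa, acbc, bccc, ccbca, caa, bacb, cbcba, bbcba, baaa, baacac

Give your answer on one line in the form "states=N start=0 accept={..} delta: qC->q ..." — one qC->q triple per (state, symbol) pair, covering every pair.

states=4 start=0 accept={1,2} delta: 0a->0 0b->1 0c->0 1a->2 1b->1 1c->3 2a->0 2b->0 2c->2 3a->0 3b->0 3c->1

Fold the examples into a partial DFA from state 0: repeatedly fix the first undefined (state, symbol) met by the shortest-then-alphabetical prefix, trying targets in increasing order and rejecting any under which an Accept and a Reject string meet in one state with the same remainder; add a state when all current targets are rejected. Accepting states are where Accept strings end.
a: 0a undefined. 0a->0: ok.
b: 0b undefined. 0b->0: no, ba/a meet in 0. Open state 1: 0b->1.
c: 0c undefined. 0c->0: ok.
ba: 1a undefined. 1a->0: no, ba/a meet in 0. 1a->1: no, ba/baaa meet in 1. Open state 2: 1a->2.
bb: 1b undefined. 1b->0: no, ba/bbcba meet in 2. 1b->1: ok.
bc: 1c undefined. 1c->0: no, ba/cbcba meet in 2. 1c->1: no, ba/ccbca meet in 2. 1c->2: no, ba/cabc meet in 2. Open state 3: 1c->3.
baa: 2a undefined. 2a->0: ok.
bab: 2b undefined. 2b->0: ok.
bac: 2c undefined. 2c->0: no, b/bacb meet in 1. 2c->1: no, b/bacb meet in 1. 2c->2: ok.
bcc: 3c undefined. 3c->0: no, bbcc/a meet in 0. 3c->1: ok.
bbcb: 3b undefined. 3b->0: ok.
ccbca: 3a undefined. 3a->0: ok.
All examples now run through 4 states with every (state, symbol) defined. Accept strings end in {1,2}, Reject strings end in {0,3}; accept={1,2}.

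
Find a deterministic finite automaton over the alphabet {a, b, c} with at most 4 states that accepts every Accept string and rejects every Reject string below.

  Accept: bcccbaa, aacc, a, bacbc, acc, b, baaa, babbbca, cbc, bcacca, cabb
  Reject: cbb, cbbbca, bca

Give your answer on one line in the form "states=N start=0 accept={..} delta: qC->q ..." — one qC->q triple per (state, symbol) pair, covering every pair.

states=4 start=0 accept={0,1,2} delta: 0a->0 0b->1 0c->1 1a->0 1b->2 1c->2 2a->3 2b->3 2c->0 3a->0 3b->1 3c->0

Fold the examples into a partial DFA from state 0: repeatedly fix the first undefined (state, symbol) met by the shortest-then-alphabetical prefix, trying targets in increasing order and rejecting any under which an Accept and a Reject string meet in one state with the same remainder; add a state when all current targets are rejected. Accepting states are where Accept strings end.
a: 0a undefined. 0a->0: ok.
b: 0b undefined. 0b->0: no, babbbca/bca meet in 0 with "ca" left. Open state 1: 0b->1.
c: 0c undefined. 0c->0: no, cabb/cbb meet in 1 with "b" left. 0c->1: ok.
ba: 1a undefined. 1a->0: ok.
bc: 1c undefined. 1c->0: no, bcccbaa/bca meet in 0. 1c->1: no, a/bca meet in 0. Open state 2: 1c->2.
cb: 1b undefined. 1b->0: no, a/cbbbca meet in 0. 1b->1: no, b/cbb meet in 1. 1b->2: ok.
bca: 2a undefined. 2a->0: no, a/bca meet in 0. 2a->1: no, b/bca meet in 1. 2a->2: no, aacc/bca meet in 2. Open state 3: 2a->3.
bcc: 2c undefined. 2c->0: ok.
cbb: 2b undefined. 2b->0: no, a/cbb meet in 0. 2b->1: no, a/cbbbca meet in 0. 2b->2: no, aacc/cbb meet in 2. 2b->3: ok.
bcac: 3c undefined. 3c->0: ok.
cbbb: 3b undefined. 3b->0: no, a/cbbbca meet in 0. 3b->1: ok.
bcccbaa: 3a undefined. 3a->0: ok.
All examples now run through 4 states with every (state, symbol) defined. Accept strings end in {0,1,2}, Reject strings end in {3}; accept={0,1,2}.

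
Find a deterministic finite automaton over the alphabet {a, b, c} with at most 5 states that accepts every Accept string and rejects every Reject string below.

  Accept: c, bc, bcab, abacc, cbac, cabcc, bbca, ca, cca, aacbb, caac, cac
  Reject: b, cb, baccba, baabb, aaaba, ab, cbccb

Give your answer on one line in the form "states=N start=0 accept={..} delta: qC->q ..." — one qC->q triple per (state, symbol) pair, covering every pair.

Grow the machine one transition at a time. Run the examples from 0; the earliest place one falls off (shortest prefix, ties alphabetical) gets sent to the lowest-numbered state that keeps every Accept/Reject pair distinguishable — a pair clashes when both reach the same state with identical unread suffix — and to a fresh state only if none does.
a: 0a undefined. 0a->0: ok.
b: 0b undefined. 0b->0: ok.
c: 0c undefined. 0c->0: no, c/b meet in 0. Open state 1: 0c->1.
ca: 1a undefined. 1a->0: no, bcab/b meet in 0. 1a->1: no, bcab/cb meet in 1 with "b" left. Open state 2: 1a->2.
cb: 1b undefined. 1b->0: no, aacbb/b meet in 0. 1b->1: no, c/cb meet in 1. 1b->2: no, bbca/cb meet in 2. Open state 3: 1b->3.
cc: 1c undefined. 1c->0: no, abacc/b meet in 0. 1c->1: ok.
caa: 2a undefined. 2a->0: ok.
cab: 2b undefined. 2b->0: no, bcab/b meet in 0. 2b->1: ok.
cac: 2c undefined. 2c->0: no, cac/b meet in 0. 2c->1: ok.
cba: 3a undefined. 3a->0: ok.
cbc: 3c undefined. 3c->0: ok.
aacbb: 3b undefined. 3b->0: no, aacbb/b meet in 0. 3b->1: ok.
All examples now run through 4 states with every (state, symbol) defined. Accept strings end in {1,2}, Reject strings end in {0,3}; accept={1,2}.

states=4 start=0 accept={1,2} delta: 0a->0 0b->0 0c->1 1a->2 1b->3 1c->1 2a->0 2b->1 2c->1 3a->0 3b->1 3c->0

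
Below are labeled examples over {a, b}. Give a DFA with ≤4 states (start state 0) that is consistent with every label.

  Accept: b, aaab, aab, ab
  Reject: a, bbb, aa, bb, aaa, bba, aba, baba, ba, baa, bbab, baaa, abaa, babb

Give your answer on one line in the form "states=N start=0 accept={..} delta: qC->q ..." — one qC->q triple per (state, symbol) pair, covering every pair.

states=3 start=0 accept={1} delta: 0a->0 0b->1 1a->0 1b->2 2a->2 2b->0

State merging on the prefix tree: take the shortest (then alphabetical) example prefix whose next move is undefined and point that move at state 0, else 1, else 2, ...; a target is out if some Accept/Reject pair would then sit in one state with the same input left (inseparable). If every existing state is out, open a new one.
a: 0a undefined. 0a->0: ok.
b: 0b undefined. 0b->0: no, b/a meet in 0. Open state 1: 0b->1.
ba: 1a undefined. 1a->0: ok.
bb: 1b undefined. 1b->0: no, b/bbb meet in 1. 1b->1: no, b/bbb meet in 1. Open state 2: 1b->2.
bba: 2a undefined. 2a->0: no, b/bbab meet in 1. 2a->1: no, b/bba meet in 1. 2a->2: ok.
bbb: 2b undefined. 2b->0: ok.
All examples now run through 3 states with every (state, symbol) defined. Accept strings end in {1}, Reject strings end in {0,2}; accept={1}.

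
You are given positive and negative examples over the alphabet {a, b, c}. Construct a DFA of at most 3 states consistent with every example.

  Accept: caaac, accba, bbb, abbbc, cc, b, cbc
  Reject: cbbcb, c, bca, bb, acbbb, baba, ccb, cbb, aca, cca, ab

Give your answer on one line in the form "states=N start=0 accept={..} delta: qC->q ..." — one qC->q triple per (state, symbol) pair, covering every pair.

Grow the machine one transition at a time. Run the examples from 0; the earliest place one falls off (shortest prefix, ties alphabetical) gets sent to the lowest-numbered state that keeps every Accept/Reject pair distinguishable — a pair clashes when both reach the same state with identical unread suffix — and to a fresh state only if none does.
a: 0a undefined. 0a->0: no, b/ab meet in 0 with "b" left. Open state 1: 0a->1.
b: 0b undefined. 0b->0: no, bbb/bb meet in 0. 0b->1: ok.
c: 0c undefined. 0c->0: no, cc/c meet in 0. 0c->1: no, bbb/cbb meet in 1 with "bb" left. Open state 2: 0c->2.
ab: 1b undefined. 1b->0: no, abbbc/c meet in 2. 1b->1: no, bbb/bb meet in 1. 1b->2: ok.
ac: 1c undefined. 1c->0: no, bbb/acbbb meet in 2 with "b" left. 1c->1: ok.
ba: 1a undefined. 1a->0: ok.
ca: 2a undefined. 2a->0: no, caaac/c meet in 2. 2a->1: ok.
cb: 2b undefined. 2b->0: no, caaac/acbbb meet in 1. 2b->1: ok.
cc: 2c undefined. 2c->0: no, caaac/cbbcb meet in 1. 2c->1: ok.
All examples now run through 3 states with every (state, symbol) defined. Accept strings end in {1}, Reject strings end in {0,2}; accept={1}.

states=3 start=0 accept={1} delta: 0a->1 0b->1 0c->2 1a->0 1b->2 1c->1 2a->1 2b->1 2c->1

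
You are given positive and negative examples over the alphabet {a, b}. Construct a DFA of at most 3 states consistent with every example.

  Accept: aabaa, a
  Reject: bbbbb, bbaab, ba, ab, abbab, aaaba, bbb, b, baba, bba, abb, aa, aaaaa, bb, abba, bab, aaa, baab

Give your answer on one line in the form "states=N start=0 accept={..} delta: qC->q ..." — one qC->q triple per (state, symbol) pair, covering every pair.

states=3 start=0 accept={1} delta: 0a->1 0b->2 1a->2 1b->0 2a->0 2b->2

State merging on the prefix tree: take the shortest (then alphabetical) example prefix whose next move is undefined and point that move at state 0, else 1, else 2, ...; a target is out if some Accept/Reject pair would then sit in one state with the same input left (inseparable). If every existing state is out, open a new one.
a: 0a undefined. 0a->0: no, a/aa meet in 0. Open state 1: 0a->1.
b: 0b undefined. 0b->0: no, a/ba meet in 1. 0b->1: no, a/b meet in 1. Open state 2: 0b->2.
aa: 1a undefined. 1a->0: no, a/aaaaa meet in 1. 1a->1: no, a/aa meet in 1. 1a->2: ok.
ab: 1b undefined. 1b->0: ok.
ba: 2a undefined. 2a->0: ok.
bb: 2b undefined. 2b->0: no, aabaa/bbbbb meet in 2. 2b->1: no, aabaa/ba meet in 0. 2b->2: ok.
All examples now run through 3 states with every (state, symbol) defined. Accept strings end in {1}, Reject strings end in {0,2}; accept={1}.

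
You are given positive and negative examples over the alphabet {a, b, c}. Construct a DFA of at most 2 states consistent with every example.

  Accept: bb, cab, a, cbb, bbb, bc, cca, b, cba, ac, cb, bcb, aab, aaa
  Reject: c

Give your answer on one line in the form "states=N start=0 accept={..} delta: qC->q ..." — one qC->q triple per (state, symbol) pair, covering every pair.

states=2 start=0 accept={1} delta: 0a->1 0b->1 0c->0 1a->1 1b->1 1c->1

State merging on the prefix tree: take the shortest (then alphabetical) example prefix whose next move is undefined and point that move at state 0, else 1, else 2, ...; a target is out if some Accept/Reject pair would then sit in one state with the same input left (inseparable). If every existing state is out, open a new one.
a: 0a undefined. 0a->0: no, ac/c meet in 0 with "c" left. Open state 1: 0a->1.
b: 0b undefined. 0b->0: no, bc/c meet in 0 with "c" left. 0b->1: ok.
c: 0c undefined. 0c->0: ok.
aa: 1a undefined. 1a->0: no, cba/c meet in 0. 1a->1: ok.
ac: 1c undefined. 1c->0: no, bc/c meet in 0. 1c->1: ok.
bb: 1b undefined. 1b->0: no, bb/c meet in 0. 1b->1: ok.
All examples now run through 2 states with every (state, symbol) defined. Accept strings end in {1}, Reject strings end in {0}; accept={1}.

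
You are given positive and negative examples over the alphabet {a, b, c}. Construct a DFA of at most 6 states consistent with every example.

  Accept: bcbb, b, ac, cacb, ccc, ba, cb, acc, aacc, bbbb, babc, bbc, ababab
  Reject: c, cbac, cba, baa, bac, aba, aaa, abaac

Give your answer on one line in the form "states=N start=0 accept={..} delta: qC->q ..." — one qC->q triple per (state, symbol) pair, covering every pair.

states=5 start=0 accept={1,3} delta: 0a->1 0b->1 0c->2 1a->3 1b->2 1c->1 2a->4 2b->3 2c->1 3a->0 3b->1 3c->2 4a->0 4b->1 4c->0

State merging on the prefix tree: take the shortest (then alphabetical) example prefix whose next move is undefined and point that move at state 0, else 1, else 2, ...; a target is out if some Accept/Reject pair would then sit in one state with the same input left (inseparable). If every existing state is out, open a new one.
a: 0a undefined. 0a->0: no, ac/c meet in 0 with "c" left. Open state 1: 0a->1.
b: 0b undefined. 0b->0: no, ac/bac meet in 1 with "c" left. 0b->1: ok.
c: 0c undefined. 0c->0: no, ccc/c meet in 0. 0c->1: no, b/c meet in 1. Open state 2: 0c->2.
aa: 1a undefined. 1a->0: no, b/baa meet in 1. 1a->1: no, b/baa meet in 1. 1a->2: no, ba/c meet in 2. Open state 3: 1a->3.
ab: 1b undefined. 1b->0: no, b/aba meet in 1. 1b->1: no, ba/aba meet in 3. 1b->2: ok.
ac: 1c undefined. 1c->0: no, bcbb/c meet in 2. 1c->1: ok.
ca: 2a undefined. 2a->0: no, b/abaac meet in 1. 2a->1: no, b/aba meet in 1. 2a->2: no, bbc/abaac meet in 2 with "c" left. 2a->3: no, ba/aba meet in 3. Open state 4: 2a->4.
cb: 2b undefined. 2b->0: no, b/cbac meet in 1. 2b->1: no, ba/cba meet in 3. 2b->2: no, bcbb/c meet in 2. 2b->3: ok.
cc: 2c undefined. 2c->0: no, ccc/c meet in 2. 2c->1: ok.
aaa: 3a undefined. 3a->0: ok.
aac: 3c undefined. 3c->0: no, aacc/c meet in 2. 3c->1: no, b/bac meet in 1. 3c->2: ok.
bab: 3b undefined. 3b->0: no, bbbb/cba meet in 0. 3b->1: ok.
cac: 4c undefined. 4c->0: ok.
abaa: 4a undefined. 4a->0: ok.
abab: 4b undefined. 4b->0: no, ababab/c meet in 2. 4b->1: ok.
All examples now run through 5 states with every (state, symbol) defined. Accept strings end in {1,3}, Reject strings end in {0,2,4}; accept={1,3}.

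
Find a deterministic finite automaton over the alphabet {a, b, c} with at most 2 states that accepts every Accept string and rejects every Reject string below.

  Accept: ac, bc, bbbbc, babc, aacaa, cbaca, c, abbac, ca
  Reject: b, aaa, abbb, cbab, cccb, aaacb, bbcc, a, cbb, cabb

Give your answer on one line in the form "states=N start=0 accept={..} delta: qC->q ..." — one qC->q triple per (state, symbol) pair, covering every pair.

states=2 start=0 accept={1} delta: 0a->0 0b->0 0c->1 1a->1 1b->0 1c->0

Fold the examples into a partial DFA from state 0: repeatedly fix the first undefined (state, symbol) met by the shortest-then-alphabetical prefix, trying targets in increasing order and rejecting any under which an Accept and a Reject string meet in one state with the same remainder; add a state when all current targets are rejected. Accepting states are where Accept strings end.
a: 0a undefined. 0a->0: ok.
b: 0b undefined. 0b->0: ok.
c: 0c undefined. 0c->0: no, ac/b meet in 0. Open state 1: 0c->1.
ca: 1a undefined. 1a->0: no, aacaa/b meet in 0. 1a->1: ok.
cb: 1b undefined. 1b->0: ok.
cc: 1c undefined. 1c->0: ok.
All examples now run through 2 states with every (state, symbol) defined. Accept strings end in {1}, Reject strings end in {0}; accept={1}.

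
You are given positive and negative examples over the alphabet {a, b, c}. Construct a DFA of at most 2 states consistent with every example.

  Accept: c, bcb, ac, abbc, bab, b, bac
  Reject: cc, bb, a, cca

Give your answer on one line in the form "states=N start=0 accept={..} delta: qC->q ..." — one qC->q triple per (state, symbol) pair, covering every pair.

State merging on the prefix tree: take the shortest (then alphabetical) example prefix whose next move is undefined and point that move at state 0, else 1, else 2, ...; a target is out if some Accept/Reject pair would then sit in one state with the same input left (inseparable). If every existing state is out, open a new one.
a: 0a undefined. 0a->0: ok.
b: 0b undefined. 0b->0: no, bab/bb meet in 0. Open state 1: 0b->1.
c: 0c undefined. 0c->0: no, c/cc meet in 0. 0c->1: ok.
ba: 1a undefined. 1a->0: ok.
bb: 1b undefined. 1b->0: ok.
bc: 1c undefined. 1c->0: ok.
All examples now run through 2 states with every (state, symbol) defined. Accept strings end in {1}, Reject strings end in {0}; accept={1}.

states=2 start=0 accept={1} delta: 0a->0 0b->1 0c->1 1a->0 1b->0 1c->0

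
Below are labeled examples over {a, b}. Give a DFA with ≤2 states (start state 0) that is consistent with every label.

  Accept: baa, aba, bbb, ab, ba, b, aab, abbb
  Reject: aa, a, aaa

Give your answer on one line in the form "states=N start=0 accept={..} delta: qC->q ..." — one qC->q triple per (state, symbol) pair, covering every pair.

Grow the machine one transition at a time. Run the examples from 0; the earliest place one falls off (shortest prefix, ties alphabetical) gets sent to the lowest-numbered state that keeps every Accept/Reject pair distinguishable — a pair clashes when both reach the same state with identical unread suffix — and to a fresh state only if none does.
a: 0a undefined. 0a->0: ok.
b: 0b undefined. 0b->0: no, baa/aa meet in 0. Open state 1: 0b->1.
ba: 1a undefined. 1a->0: no, baa/aa meet in 0. 1a->1: ok.
bb: 1b undefined. 1b->0: ok.
All examples now run through 2 states with every (state, symbol) defined. Accept strings end in {1}, Reject strings end in {0}; accept={1}.

states=2 start=0 accept={1} delta: 0a->0 0b->1 1a->1 1b->0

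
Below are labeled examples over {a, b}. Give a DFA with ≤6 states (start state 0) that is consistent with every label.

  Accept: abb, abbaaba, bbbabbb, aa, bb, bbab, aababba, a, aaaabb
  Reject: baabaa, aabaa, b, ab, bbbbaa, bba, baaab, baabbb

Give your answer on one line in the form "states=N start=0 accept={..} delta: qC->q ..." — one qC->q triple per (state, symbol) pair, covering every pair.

states=5 start=0 accept={0,2,4} delta: 0a->0 0b->1 1a->2 1b->2 2a->3 2b->0 3a->0 3b->4 4a->2 4b->0

Grow the machine one transition at a time. Run the examples from 0; the earliest place one falls off (shortest prefix, ties alphabetical) gets sent to the lowest-numbered state that keeps every Accept/Reject pair distinguishable — a pair clashes when both reach the same state with identical unread suffix — and to a fresh state only if none does.
a: 0a undefined. 0a->0: ok.
b: 0b undefined. 0b->0: no, abb/baabaa meet in 0. Open state 1: 0b->1.
ba: 1a undefined. 1a->0: no, aa/baabaa meet in 0. 1a->1: no, abb/baaab meet in 1 with "b" left. Open state 2: 1a->2.
bb: 1b undefined. 1b->0: no, abb/bbbbaa meet in 0. 1b->1: no, abb/b meet in 1. 1b->2: ok.
baa: 2a undefined. 2a->0: no, aa/baabaa meet in 0. 2a->1: no, abb/baabaa meet in 2. 2a->2: no, abb/aabaa meet in 2. Open state 3: 2a->3.
bbb: 2b undefined. 2b->0: ok.
baaa: 3a undefined. 3a->0: ok.
baab: 3b undefined. 3b->0: no, abb/baabbb meet in 2. 3b->1: no, bbbabbb/baabbb meet in 0. 3b->2: no, bbbabbb/baabaa meet in 0. 3b->3: no, bbbabbb/baabaa meet in 0. Open state 4: 3b->4.
baaba: 4a undefined. 4a->0: no, bbbabbb/baabaa meet in 0. 4a->1: no, abb/baabaa meet in 2. 4a->2: ok.
baabb: 4b undefined. 4b->0: ok.
All examples now run through 5 states with every (state, symbol) defined. Accept strings end in {0,2,4}, Reject strings end in {1,3}; accept={0,2,4}.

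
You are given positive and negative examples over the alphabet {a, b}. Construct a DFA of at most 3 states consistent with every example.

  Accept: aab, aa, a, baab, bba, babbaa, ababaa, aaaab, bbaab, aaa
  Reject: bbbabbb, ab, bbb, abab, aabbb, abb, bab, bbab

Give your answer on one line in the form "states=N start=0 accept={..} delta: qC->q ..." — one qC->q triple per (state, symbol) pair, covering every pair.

states=3 start=0 accept={1,2} delta: 0a->1 0b->0 1a->2 1b->0 2a->1 2b->1

State merging on the prefix tree: take the shortest (then alphabetical) example prefix whose next move is undefined and point that move at state 0, else 1, else 2, ...; a target is out if some Accept/Reject pair would then sit in one state with the same input left (inseparable). If every existing state is out, open a new one.
a: 0a undefined. 0a->0: no, aab/ab meet in 0 with "b" left. Open state 1: 0a->1.
b: 0b undefined. 0b->0: ok.
aa: 1a undefined. 1a->0: no, aab/bbb meet in 0. 1a->1: no, aab/ab meet in 1 with "b" left. Open state 2: 1a->2.
ab: 1b undefined. 1b->0: ok.
aaa: 2a undefined. 2a->0: no, aaaab/bbbabbb meet in 0. 2a->1: ok.
aab: 2b undefined. 2b->0: no, aab/bbbabbb meet in 0. 2b->1: ok.
All examples now run through 3 states with every (state, symbol) defined. Accept strings end in {1,2}, Reject strings end in {0}; accept={1,2}.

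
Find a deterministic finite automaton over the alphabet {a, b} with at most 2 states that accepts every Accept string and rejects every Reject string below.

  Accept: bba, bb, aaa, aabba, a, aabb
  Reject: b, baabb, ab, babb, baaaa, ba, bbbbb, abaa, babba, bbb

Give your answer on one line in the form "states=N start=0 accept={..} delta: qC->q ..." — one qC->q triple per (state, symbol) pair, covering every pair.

State merging on the prefix tree: take the shortest (then alphabetical) example prefix whose next move is undefined and point that move at state 0, else 1, else 2, ...; a target is out if some Accept/Reject pair would then sit in one state with the same input left (inseparable). If every existing state is out, open a new one.
a: 0a undefined. 0a->0: ok.
b: 0b undefined. 0b->0: no, bba/b meet in 0. Open state 1: 0b->1.
ba: 1a undefined. 1a->0: no, bba/babba meet in 1 with "ba" left. 1a->1: ok.
bb: 1b undefined. 1b->0: ok.
All examples now run through 2 states with every (state, symbol) defined. Accept strings end in {0}, Reject strings end in {1}; accept={0}.

states=2 start=0 accept={0} delta: 0a->0 0b->1 1a->1 1b->0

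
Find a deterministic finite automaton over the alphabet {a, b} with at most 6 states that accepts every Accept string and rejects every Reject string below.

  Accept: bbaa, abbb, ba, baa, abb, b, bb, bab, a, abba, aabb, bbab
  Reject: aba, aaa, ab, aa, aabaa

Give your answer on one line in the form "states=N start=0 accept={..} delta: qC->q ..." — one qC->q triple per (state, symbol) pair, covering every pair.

states=4 start=0 accept={0,1,2} delta: 0a->1 0b->2 1a->3 1b->3 2a->0 2b->2 3a->3 3b->0

Fold the examples into a partial DFA from state 0: repeatedly fix the first undefined (state, symbol) met by the shortest-then-alphabetical prefix, trying targets in increasing order and rejecting any under which an Accept and a Reject string meet in one state with the same remainder; add a state when all current targets are rejected. Accepting states are where Accept strings end.
a: 0a undefined. 0a->0: no, ba/aba meet in 0 with "ba" left. Open state 1: 0a->1.
b: 0b undefined. 0b->0: no, bbaa/aa meet in 1 with "a" left. 0b->1: no, ba/aa meet in 1 with "a" left. Open state 2: 0b->2.
aa: 1a undefined. 1a->0: no, baa/aabaa meet in 2 with "aa" left. 1a->1: no, a/aaa meet in 1. 1a->2: no, bbaa/aabaa meet in 2 with "baa" left. Open state 3: 1a->3.
ab: 1b undefined. 1b->0: no, a/aba meet in 1. 1b->1: no, abbb/ab meet in 1. 1b->2: no, ba/aba meet in 2 with "a" left. 1b->3: ok.
ba: 2a undefined. 2a->0: ok.
bb: 2b undefined. 2b->0: no, bbaa/ab meet in 3. 2b->1: no, bbaa/aba meet in 3 with "a" left. 2b->2: ok.
aaa: 3a undefined. 3a->0: no, ba/aba meet in 0. 3a->1: no, bbaa/aba meet in 1. 3a->2: no, b/aba meet in 2. 3a->3: ok.
aab: 3b undefined. 3b->0: ok.
All examples now run through 4 states with every (state, symbol) defined. Accept strings end in {0,1,2}, Reject strings end in {3}; accept={0,1,2}.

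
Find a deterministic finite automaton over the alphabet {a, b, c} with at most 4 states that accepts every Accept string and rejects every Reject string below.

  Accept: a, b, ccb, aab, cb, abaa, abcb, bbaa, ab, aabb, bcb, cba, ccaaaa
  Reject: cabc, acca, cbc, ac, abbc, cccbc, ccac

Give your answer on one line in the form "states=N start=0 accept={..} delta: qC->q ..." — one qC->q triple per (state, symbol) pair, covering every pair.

Grow the machine one transition at a time. Run the examples from 0; the earliest place one falls off (shortest prefix, ties alphabetical) gets sent to the lowest-numbered state that keeps every Accept/Reject pair distinguishable — a pair clashes when both reach the same state with identical unread suffix — and to a fresh state only if none does.
a: 0a undefined. 0a->0: ok.
b: 0b undefined. 0b->0: ok.
c: 0c undefined. 0c->0: no, a/cabc meet in 0. Open state 1: 0c->1.
ca: 1a undefined. 1a->0: ok.
cb: 1b undefined. 1b->0: ok.
cc: 1c undefined. 1c->0: no, a/acca meet in 0. 1c->1: no, a/acca meet in 0. Open state 2: 1c->2.
cca: 2a undefined. 2a->0: no, a/acca meet in 0. 2a->1: ok.
ccb: 2b undefined. 2b->0: ok.
ccc: 2c undefined. 2c->0: ok.
All examples now run through 3 states with every (state, symbol) defined. Accept strings end in {0}, Reject strings end in {1,2}; accept={0}.

states=3 start=0 accept={0} delta: 0a->0 0b->0 0c->1 1a->0 1b->0 1c->2 2a->1 2b->0 2c->0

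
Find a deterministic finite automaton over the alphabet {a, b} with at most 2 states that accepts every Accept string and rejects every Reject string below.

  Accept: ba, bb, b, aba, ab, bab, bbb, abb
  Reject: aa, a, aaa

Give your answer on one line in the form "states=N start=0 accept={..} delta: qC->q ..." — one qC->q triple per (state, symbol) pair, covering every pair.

states=2 start=0 accept={1} delta: 0a->0 0b->1 1a->1 1b->1

State merging on the prefix tree: take the shortest (then alphabetical) example prefix whose next move is undefined and point that move at state 0, else 1, else 2, ...; a target is out if some Accept/Reject pair would then sit in one state with the same input left (inseparable). If every existing state is out, open a new one.
a: 0a undefined. 0a->0: ok.
b: 0b undefined. 0b->0: no, ba/aa meet in 0. Open state 1: 0b->1.
ba: 1a undefined. 1a->0: no, ba/aa meet in 0. 1a->1: ok.
bb: 1b undefined. 1b->0: no, bb/aa meet in 0. 1b->1: ok.
All examples now run through 2 states with every (state, symbol) defined. Accept strings end in {1}, Reject strings end in {0}; accept={1}.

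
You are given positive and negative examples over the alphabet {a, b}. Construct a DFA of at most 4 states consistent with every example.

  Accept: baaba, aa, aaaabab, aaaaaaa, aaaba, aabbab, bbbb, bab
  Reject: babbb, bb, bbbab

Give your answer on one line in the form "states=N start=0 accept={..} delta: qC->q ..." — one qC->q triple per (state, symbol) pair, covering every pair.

State merging on the prefix tree: take the shortest (then alphabetical) example prefix whose next move is undefined and point that move at state 0, else 1, else 2, ...; a target is out if some Accept/Reject pair would then sit in one state with the same input left (inseparable). If every existing state is out, open a new one.
a: 0a undefined. 0a->0: ok.
b: 0b undefined. 0b->0: no, baaba/babbb meet in 0. Open state 1: 0b->1.
ba: 1a undefined. 1a->0: ok.
bb: 1b undefined. 1b->0: no, baaba/bb meet in 0. 1b->1: no, aaaabab/babbb meet in 1. Open state 2: 1b->2.
bbb: 2b undefined. 2b->0: no, baaba/babbb meet in 0. 2b->1: no, aaaabab/babbb meet in 1. 2b->2: no, aabbab/bbbab meet in 2 with "ab" left. Open state 3: 2b->3.
bbba: 3a undefined. 3a->0: no, aaaabab/bbbab meet in 1. 3a->1: ok.
bbbb: 3b undefined. 3b->0: ok.
aabba: 2a undefined. 2a->0: ok.
All examples now run through 4 states with every (state, symbol) defined. Accept strings end in {0,1}, Reject strings end in {2,3}; accept={0,1}.

states=4 start=0 accept={0,1} delta: 0a->0 0b->1 1a->0 1b->2 2a->0 2b->3 3a->1 3b->0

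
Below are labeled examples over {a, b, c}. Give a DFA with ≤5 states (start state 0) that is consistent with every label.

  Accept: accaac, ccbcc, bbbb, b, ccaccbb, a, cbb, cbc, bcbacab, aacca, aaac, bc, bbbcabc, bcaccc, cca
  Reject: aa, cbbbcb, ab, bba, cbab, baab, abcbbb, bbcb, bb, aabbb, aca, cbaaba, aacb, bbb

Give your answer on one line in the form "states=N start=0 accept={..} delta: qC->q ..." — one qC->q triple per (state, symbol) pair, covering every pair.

State merging on the prefix tree: take the shortest (then alphabetical) example prefix whose next move is undefined and point that move at state 0, else 1, else 2, ...; a target is out if some Accept/Reject pair would then sit in one state with the same input left (inseparable). If every existing state is out, open a new one.
a: 0a undefined. 0a->0: no, b/ab meet in 0 with "b" left. Open state 1: 0a->1.
b: 0b undefined. 0b->0: no, bbbb/bb meet in 0. 0b->1: ok.
c: 0c undefined. 0c->0: no, cbb/ab meet in 1 with "b" left. 0c->1: no, cbb/bbb meet in 1 with "bb" left. Open state 2: 0c->2.
aa: 1a undefined. 1a->0: ok.
ab: 1b undefined. 1b->0: no, bbbb/aa meet in 0. 1b->1: no, bbbb/ab meet in 1. 1b->2: ok.
ac: 1c undefined. 1c->0: no, b/aca meet in 1. 1c->1: ok.
cb: 2b undefined. 2b->0: no, cbc/ab meet in 2. 2b->1: no, accaac/cbab meet in 1. 2b->2: no, bbbb/ab meet in 2. Open state 3: 2b->3.
cc: 2c undefined. 2c->0: no, accaac/bbcb meet in 1. 2c->1: no, bbbb/abcbbb meet in 3 with "b" left. 2c->2: no, aacca/bba meet in 2 with "a" left. 2c->3: no, bbbb/bbcb meet in 3 with "b" left. Open state 4: 2c->4.
bba: 2a undefined. 2a->0: ok.
cba: 3a undefined. 3a->0: no, accaac/cbab meet in 1. 3a->1: ok.
cbb: 3b undefined. 3b->0: no, bbbb/aa meet in 0. 3b->1: ok.
cbc: 3c undefined. 3c->0: no, cbc/aa meet in 0. 3c->1: ok.
cca: 4a undefined. 4a->0: no, aacca/aa meet in 0. 4a->1: no, ccaccbb/aabbb meet in 3. 4a->2: no, aacca/ab meet in 2. 4a->3: no, ccaccbb/aabbb meet in 3. 4a->4: ok.
ccb: 4b undefined. 4b->0: ok.
ccac: 4c undefined. 4c->0: no, bcaccc/aa meet in 0. 4c->1: no, ccaccbb/aabbb meet in 3. 4c->2: no, bcaccc/ab meet in 2. 4c->3: no, ccaccbb/aabbb meet in 3. 4c->4: ok.
All examples now run through 5 states with every (state, symbol) defined. Accept strings end in {1,4}, Reject strings end in {0,2,3}; accept={1,4}.

states=5 start=0 accept={1,4} delta: 0a->1 0b->1 0c->2 1a->0 1b->2 1c->1 2a->0 2b->3 2c->4 3a->1 3b->1 3c->1 4a->4 4b->0 4c->4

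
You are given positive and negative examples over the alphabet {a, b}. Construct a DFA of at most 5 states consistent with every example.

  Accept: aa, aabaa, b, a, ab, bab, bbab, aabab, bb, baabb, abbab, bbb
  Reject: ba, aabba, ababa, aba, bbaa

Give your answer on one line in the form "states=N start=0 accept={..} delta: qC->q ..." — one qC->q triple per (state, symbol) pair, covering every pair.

Grow the machine one transition at a time. Run the examples from 0; the earliest place one falls off (shortest prefix, ties alphabetical) gets sent to the lowest-numbered state that keeps every Accept/Reject pair distinguishable — a pair clashes when both reach the same state with identical unread suffix — and to a fresh state only if none does.
a: 0a undefined. 0a->0: ok.
b: 0b undefined. 0b->0: no, aa/ba meet in 0. Open state 1: 0b->1.
ba: 1a undefined. 1a->0: no, aa/ba meet in 0. 1a->1: no, aabaa/ba meet in 1. Open state 2: 1a->2.
bb: 1b undefined. 1b->0: no, aa/aabba meet in 0. 1b->1: no, aabaa/bbaa meet in 2 with "a" left. 1b->2: no, aabaa/aabba meet in 2 with "a" left. Open state 3: 1b->3.
baa: 2a undefined. 2a->0: ok.
bab: 2b undefined. 2b->0: no, aa/ababa meet in 0. 2b->1: ok.
bba: 3a undefined. 3a->0: no, aa/aabba meet in 0. 3a->1: no, b/aabba meet in 1. 3a->2: no, aa/bbaa meet in 0. 3a->3: no, bb/aabba meet in 3. Open state 4: 3a->4.
bbb: 3b undefined. 3b->0: ok.
bbaa: 4a undefined. 4a->0: no, aa/bbaa meet in 0. 4a->1: no, b/bbaa meet in 1. 4a->2: ok.
bbab: 4b undefined. 4b->0: ok.
All examples now run through 5 states with every (state, symbol) defined. Accept strings end in {0,1,3}, Reject strings end in {2,4}; accept={0,1,3}.

states=5 start=0 accept={0,1,3} delta: 0a->0 0b->1 1a->2 1b->3 2a->0 2b->1 3a->4 3b->0 4a->2 4b->0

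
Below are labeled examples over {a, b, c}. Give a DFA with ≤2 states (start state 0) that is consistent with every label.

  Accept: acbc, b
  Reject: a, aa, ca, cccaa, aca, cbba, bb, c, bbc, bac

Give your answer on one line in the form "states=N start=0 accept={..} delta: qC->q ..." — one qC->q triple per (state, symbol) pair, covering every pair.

states=2 start=0 accept={1} delta: 0a->0 0b->1 0c->0 1a->0 1b->0 1c->1

State merging on the prefix tree: take the shortest (then alphabetical) example prefix whose next move is undefined and point that move at state 0, else 1, else 2, ...; a target is out if some Accept/Reject pair would then sit in one state with the same input left (inseparable). If every existing state is out, open a new one.
a: 0a undefined. 0a->0: ok.
b: 0b undefined. 0b->0: no, b/a meet in 0. Open state 1: 0b->1.
c: 0c undefined. 0c->0: ok.
ba: 1a undefined. 1a->0: ok.
bb: 1b undefined. 1b->0: ok.
acbc: 1c undefined. 1c->0: no, acbc/a meet in 0. 1c->1: ok.
All examples now run through 2 states with every (state, symbol) defined. Accept strings end in {1}, Reject strings end in {0}; accept={1}.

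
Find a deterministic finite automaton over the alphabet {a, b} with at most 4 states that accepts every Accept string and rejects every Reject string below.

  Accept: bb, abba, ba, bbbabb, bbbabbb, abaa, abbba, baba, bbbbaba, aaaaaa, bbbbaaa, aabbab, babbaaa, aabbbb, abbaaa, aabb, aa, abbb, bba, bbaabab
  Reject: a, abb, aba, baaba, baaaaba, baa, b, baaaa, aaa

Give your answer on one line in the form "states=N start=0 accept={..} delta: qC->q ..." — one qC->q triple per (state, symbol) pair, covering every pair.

states=4 start=0 accept={0,3} delta: 0a->1 0b->2 1a->0 1b->0 2a->0 2b->3 3a->3 3b->3

Fold the examples into a partial DFA from state 0: repeatedly fix the first undefined (state, symbol) met by the shortest-then-alphabetical prefix, trying targets in increasing order and rejecting any under which an Accept and a Reject string meet in one state with the same remainder; add a state when all current targets are rejected. Accepting states are where Accept strings end.
a: 0a undefined. 0a->0: no, bb/abb meet in 0 with "bb" left. Open state 1: 0a->1.
b: 0b undefined. 0b->0: no, bb/b meet in 0. 0b->1: no, bba/aba meet in 1 with "ba" left. Open state 2: 0b->2.
aa: 1a undefined. 1a->0: ok.
ab: 1b undefined. 1b->0: ok.
ba: 2a undefined. 2a->0: ok.
bb: 2b undefined. 2b->0: no, bbbabbb/abb meet in 2. 2b->1: no, bb/a meet in 1. 2b->2: no, bb/abb meet in 2. Open state 3: 2b->3.
bba: 3a undefined. 3a->0: no, aabbab/abb meet in 2. 3a->1: no, abbba/a meet in 1. 3a->2: no, abbba/abb meet in 2. 3a->3: ok.
bbb: 3b undefined. 3b->0: no, bbbabb/abb meet in 2. 3b->1: no, bbbabbb/a meet in 1. 3b->2: no, bbbabbb/abb meet in 2. 3b->3: ok.
All examples now run through 4 states with every (state, symbol) defined. Accept strings end in {0,3}, Reject strings end in {1,2}; accept={0,3}.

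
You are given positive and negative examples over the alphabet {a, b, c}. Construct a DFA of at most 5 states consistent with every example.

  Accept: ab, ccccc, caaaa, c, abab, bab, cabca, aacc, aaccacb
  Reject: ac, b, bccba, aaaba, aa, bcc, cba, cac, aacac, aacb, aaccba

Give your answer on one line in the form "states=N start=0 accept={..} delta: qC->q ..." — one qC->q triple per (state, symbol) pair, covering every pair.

State merging on the prefix tree: take the shortest (then alphabetical) example prefix whose next move is undefined and point that move at state 0, else 1, else 2, ...; a target is out if some Accept/Reject pair would then sit in one state with the same input left (inseparable). If every existing state is out, open a new one.
a: 0a undefined. 0a->0: no, ab/b meet in 0 with "b" left. Open state 1: 0a->1.
b: 0b undefined. 0b->0: ok.
c: 0c undefined. 0c->0: no, ccccc/b meet in 0. 0c->1: ok.
aa: 1a undefined. 1a->0: no, ab/aacb meet in 1 with "b" left. 1a->1: no, caaaa/aa meet in 1. Open state 2: 1a->2.
ab: 1b undefined. 1b->0: no, ab/b meet in 0. 1b->1: ok.
ac: 1c undefined. 1c->0: no, ab/bccba meet in 1. 1c->1: no, ab/ac meet in 1. 1c->2: ok.
aaa: 2a undefined. 2a->0: no, ab/aaaba meet in 1. 2a->1: ok.
aac: 2c undefined. 2c->0: no, ccccc/ac meet in 2. 2c->1: no, ab/cac meet in 1. 2c->2: no, ccccc/ac meet in 2. Open state 3: 2c->3.
cab: 2b undefined. 2b->0: no, ab/bccba meet in 1. 2b->1: ok.
aaca: 3a undefined. 3a->0: no, ab/aacac meet in 1. 3a->1: ok.
aacb: 3b undefined. 3b->0: ok.
aacc: 3c undefined. 3c->0: no, ab/aaccba meet in 1. 3c->1: no, ccccc/ac meet in 2. 3c->2: no, ccccc/cac meet in 3. 3c->3: no, ab/aaccba meet in 1. Open state 4: 3c->4.
aacca: 4a undefined. 4a->0: ok.
aaccb: 4b undefined. 4b->0: no, ab/aaccba meet in 1. 4b->1: ok.
ccccc: 4c undefined. 4c->0: no, ccccc/b meet in 0. 4c->1: ok.
All examples now run through 5 states with every (state, symbol) defined. Accept strings end in {1,4}, Reject strings end in {0,2,3}; accept={1,4}.

states=5 start=0 accept={1,4} delta: 0a->1 0b->0 0c->1 1a->2 1b->1 1c->2 2a->1 2b->1 2c->3 3a->1 3b->0 3c->4 4a->0 4b->1 4c->1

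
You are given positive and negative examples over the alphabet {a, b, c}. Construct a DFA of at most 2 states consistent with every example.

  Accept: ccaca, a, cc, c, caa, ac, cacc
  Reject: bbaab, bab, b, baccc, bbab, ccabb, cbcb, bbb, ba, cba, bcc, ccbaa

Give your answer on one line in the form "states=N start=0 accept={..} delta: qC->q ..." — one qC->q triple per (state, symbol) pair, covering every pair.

State merging on the prefix tree: take the shortest (then alphabetical) example prefix whose next move is undefined and point that move at state 0, else 1, else 2, ...; a target is out if some Accept/Reject pair would then sit in one state with the same input left (inseparable). If every existing state is out, open a new one.
a: 0a undefined. 0a->0: ok.
b: 0b undefined. 0b->0: no, a/bbaab meet in 0. Open state 1: 0b->1.
c: 0c undefined. 0c->0: ok.
ba: 1a undefined. 1a->0: no, ccaca/baccc meet in 0. 1a->1: ok.
bb: 1b undefined. 1b->0: no, ccaca/bab meet in 0. 1b->1: ok.
bc: 1c undefined. 1c->0: no, ccaca/baccc meet in 0. 1c->1: ok.
All examples now run through 2 states with every (state, symbol) defined. Accept strings end in {0}, Reject strings end in {1}; accept={0}.

states=2 start=0 accept={0} delta: 0a->0 0b->1 0c->0 1a->1 1b->1 1c->1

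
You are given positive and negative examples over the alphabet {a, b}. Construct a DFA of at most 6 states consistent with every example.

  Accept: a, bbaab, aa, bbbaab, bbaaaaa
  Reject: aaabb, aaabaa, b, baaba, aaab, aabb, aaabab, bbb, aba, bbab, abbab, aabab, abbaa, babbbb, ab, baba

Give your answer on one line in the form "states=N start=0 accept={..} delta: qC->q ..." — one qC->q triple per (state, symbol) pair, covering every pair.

State merging on the prefix tree: take the shortest (then alphabetical) example prefix whose next move is undefined and point that move at state 0, else 1, else 2, ...; a target is out if some Accept/Reject pair would then sit in one state with the same input left (inseparable). If every existing state is out, open a new one.
a: 0a undefined. 0a->0: ok.
b: 0b undefined. 0b->0: no, a/aaabb meet in 0. Open state 1: 0b->1.
ba: 1a undefined. 1a->0: no, a/aaabaa meet in 0. 1a->1: ok.
bb: 1b undefined. 1b->0: no, a/aaabb meet in 0. 1b->1: no, bbaab/aaabb meet in 1. Open state 2: 1b->2.
bba: 2a undefined. 2a->0: no, a/baaba meet in 0. 2a->1: no, bbaab/aaabb meet in 2. 2a->2: no, bbaab/bbb meet in 2 with "b" left. Open state 3: 2a->3.
bbb: 2b undefined. 2b->0: no, a/bbb meet in 0. 2b->1: no, bbbaab/aaabb meet in 2. 2b->2: ok.
bbaa: 3a undefined. 3a->0: no, a/abbaa meet in 0. 3a->1: no, bbaab/aaabb meet in 2. 3a->2: no, bbaab/aaabb meet in 2. 3a->3: no, bbaab/bbab meet in 3 with "b" left. Open state 4: 3a->4.
bbab: 3b undefined. 3b->0: no, a/bbab meet in 0. 3b->1: ok.
bbaaa: 4a undefined. 4a->0: ok.
bbaab: 4b undefined. 4b->0: ok.
All examples now run through 5 states with every (state, symbol) defined. Accept strings end in {0}, Reject strings end in {1,2,3,4}; accept={0}.

states=5 start=0 accept={0} delta: 0a->0 0b->1 1a->1 1b->2 2a->3 2b->2 3a->4 3b->1 4a->0 4b->0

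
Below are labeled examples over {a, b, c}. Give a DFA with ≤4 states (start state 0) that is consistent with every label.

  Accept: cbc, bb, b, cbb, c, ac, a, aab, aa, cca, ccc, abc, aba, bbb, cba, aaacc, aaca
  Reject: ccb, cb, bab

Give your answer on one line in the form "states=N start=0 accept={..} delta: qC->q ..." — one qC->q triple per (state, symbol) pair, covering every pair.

State merging on the prefix tree: take the shortest (then alphabetical) example prefix whose next move is undefined and point that move at state 0, else 1, else 2, ...; a target is out if some Accept/Reject pair would then sit in one state with the same input left (inseparable). If every existing state is out, open a new one.
a: 0a undefined. 0a->0: ok.
b: 0b undefined. 0b->0: no, bb/bab meet in 0. Open state 1: 0b->1.
c: 0c undefined. 0c->0: no, b/ccb meet in 1. 0c->1: no, bb/cb meet in 1 with "b" left. Open state 2: 0c->2.
ba: 1a undefined. 1a->0: no, b/bab meet in 1. 1a->1: no, bb/bab meet in 1 with "b" left. 1a->2: ok.
bb: 1b undefined. 1b->0: ok.
cb: 2b undefined. 2b->0: no, bb/cb meet in 0. 2b->1: no, b/cb meet in 1. 2b->2: no, cbb/cb meet in 2. Open state 3: 2b->3.
cc: 2c undefined. 2c->0: no, b/ccb meet in 1. 2c->1: no, bb/ccb meet in 0. 2c->2: ok.
abc: 1c undefined. 1c->0: ok.
cba: 3a undefined. 3a->0: ok.
cbb: 3b undefined. 3b->0: ok.
cbc: 3c undefined. 3c->0: ok.
cca: 2a undefined. 2a->0: ok.
All examples now run through 4 states with every (state, symbol) defined. Accept strings end in {0,1,2}, Reject strings end in {3}; accept={0,1,2}.

states=4 start=0 accept={0,1,2} delta: 0a->0 0b->1 0c->2 1a->2 1b->0 1c->0 2a->0 2b->3 2c->2 3a->0 3b->0 3c->0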